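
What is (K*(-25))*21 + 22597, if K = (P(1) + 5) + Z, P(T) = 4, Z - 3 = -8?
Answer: 20497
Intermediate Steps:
Z = -5 (Z = 3 - 8 = -5)
K = 4 (K = (4 + 5) - 5 = 9 - 5 = 4)
(K*(-25))*21 + 22597 = (4*(-25))*21 + 22597 = -100*21 + 22597 = -2100 + 22597 = 20497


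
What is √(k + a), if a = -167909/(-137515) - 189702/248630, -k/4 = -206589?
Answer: √372668666771720853530/21236245 ≈ 909.04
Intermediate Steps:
k = 826356 (k = -4*(-206589) = 826356)
a = 223719202/488433635 (a = -167909*(-1/137515) - 189702*1/248630 = 23987/19645 - 94851/124315 = 223719202/488433635 ≈ 0.45803)
√(k + a) = √(826356 + 223719202/488433635) = √(403620288603262/488433635) = √372668666771720853530/21236245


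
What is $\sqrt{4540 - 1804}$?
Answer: $12 \sqrt{19} \approx 52.307$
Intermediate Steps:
$\sqrt{4540 - 1804} = \sqrt{2736} = 12 \sqrt{19}$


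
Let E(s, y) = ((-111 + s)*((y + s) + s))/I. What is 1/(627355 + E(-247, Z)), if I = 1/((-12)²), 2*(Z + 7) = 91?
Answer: 1/24109291 ≈ 4.1478e-8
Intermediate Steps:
Z = 77/2 (Z = -7 + (½)*91 = -7 + 91/2 = 77/2 ≈ 38.500)
I = 1/144 ≈ 0.0069444
E(s, y) = 144*(-111 + s)*(y + 2*s) (E(s, y) = ((-111 + s)*((y + s) + s))/(1/144) = ((-111 + s)*((s + y) + s))*144 = ((-111 + s)*(y + 2*s))*144 = 144*(-111 + s)*(y + 2*s))
1/(627355 + E(-247, Z)) = 1/(627355 + (-31968*(-247) - 15984*77/2 + 288*(-247)² + 144*(-247)*(77/2))) = 1/(627355 + (7896096 - 615384 + 288*61009 - 1369368)) = 1/(627355 + (7896096 - 615384 + 17570592 - 1369368)) = 1/(627355 + 23481936) = 1/24109291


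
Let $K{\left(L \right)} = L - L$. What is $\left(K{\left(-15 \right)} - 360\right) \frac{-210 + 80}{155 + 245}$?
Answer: $117$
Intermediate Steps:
$K{\left(L \right)} = 0$
$\left(K{\left(-15 \right)} - 360\right) \frac{-210 + 80}{155 + 245} = \left(0 - 360\right) \frac{-210 + 80}{155 + 245} = - 360 \left(- \frac{130}{400}\right) = - 360 \left(\left(-130\right) \frac{1}{400}\right) = \left(-360\right) \left(- \frac{13}{40}\right) = 117$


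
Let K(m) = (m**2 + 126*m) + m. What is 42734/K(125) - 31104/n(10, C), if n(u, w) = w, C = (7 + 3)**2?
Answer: -4877513/15750 ≈ -309.68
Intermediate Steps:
C = 100 (C = 10**2 = 100)
K(m) = m**2 + 127*m
42734/K(125) - 31104/n(10, C) = 42734/((125*(127 + 125))) - 31104/100 = 42734/((125*252)) - 31104*1/100 = 42734/31500 - 7776/25 = 42734*(1/31500) - 7776/25 = 21367/15750 - 7776/25 = -4877513/15750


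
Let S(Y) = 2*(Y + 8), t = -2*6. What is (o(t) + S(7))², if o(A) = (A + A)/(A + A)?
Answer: 961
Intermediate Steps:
t = -12
S(Y) = 16 + 2*Y (S(Y) = 2*(8 + Y) = 16 + 2*Y)
o(A) = 1 (o(A) = (2*A)/((2*A)) = (2*A)*(1/(2*A)) = 1)
(o(t) + S(7))² = (1 + (16 + 2*7))² = (1 + (16 + 14))² = (1 + 30)² = 31² = 961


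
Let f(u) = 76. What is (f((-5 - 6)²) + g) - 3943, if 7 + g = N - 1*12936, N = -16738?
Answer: -33548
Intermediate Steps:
g = -29681 (g = -7 + (-16738 - 1*12936) = -7 + (-16738 - 12936) = -7 - 29674 = -29681)
(f((-5 - 6)²) + g) - 3943 = (76 - 29681) - 3943 = -29605 - 3943 = -33548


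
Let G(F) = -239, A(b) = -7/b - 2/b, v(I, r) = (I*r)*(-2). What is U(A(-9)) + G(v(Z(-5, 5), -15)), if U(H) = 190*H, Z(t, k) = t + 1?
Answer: -49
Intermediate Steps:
Z(t, k) = 1 + t
v(I, r) = -2*I*r
A(b) = -9/b
U(A(-9)) + G(v(Z(-5, 5), -15)) = 190*(-9/(-9)) - 239 = 190*(-9*(-1/9)) - 239 = 190*1 - 239 = 190 - 239 = -49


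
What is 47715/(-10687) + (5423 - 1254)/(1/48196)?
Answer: 2147329500473/10687 ≈ 2.0093e+8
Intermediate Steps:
47715/(-10687) + (5423 - 1254)/(1/48196) = 47715*(-1/10687) + 4169/(1/48196) = -47715/10687 + 4169*48196 = -47715/10687 + 200929124 = 2147329500473/10687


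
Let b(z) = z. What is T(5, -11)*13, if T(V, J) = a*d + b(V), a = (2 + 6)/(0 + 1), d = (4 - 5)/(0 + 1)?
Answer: -39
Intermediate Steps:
d = -1 (d = -1/1 = -1*1 = -1)
a = 8 (a = 8/1 = 8*1 = 8)
T(V, J) = -8 + V (T(V, J) = 8*(-1) + V = -8 + V)
T(5, -11)*13 = (-8 + 5)*13 = -3*13 = -39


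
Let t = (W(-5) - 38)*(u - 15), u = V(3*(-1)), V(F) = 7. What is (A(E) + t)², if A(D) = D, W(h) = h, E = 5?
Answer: 121801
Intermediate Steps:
u = 7
t = 344 (t = (-5 - 38)*(7 - 15) = -43*(-8) = 344)
(A(E) + t)² = (5 + 344)² = 349² = 121801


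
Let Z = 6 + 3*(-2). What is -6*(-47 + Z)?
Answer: 282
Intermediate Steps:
Z = 0 (Z = 6 - 6 = 0)
-6*(-47 + Z) = -6*(-47 + 0) = -6*(-47) = 282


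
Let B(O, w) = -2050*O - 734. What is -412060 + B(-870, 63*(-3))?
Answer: 1370706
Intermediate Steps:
B(O, w) = -734 - 2050*O
-412060 + B(-870, 63*(-3)) = -412060 + (-734 - 2050*(-870)) = -412060 + (-734 + 1783500) = -412060 + 1782766 = 1370706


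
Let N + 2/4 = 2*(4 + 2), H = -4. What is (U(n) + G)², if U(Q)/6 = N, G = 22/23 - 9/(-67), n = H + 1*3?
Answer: 11666160100/2374681 ≈ 4912.7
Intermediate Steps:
N = 23/2 (N = -½ + 2*(4 + 2) = -½ + 2*6 = -½ + 12 = 23/2 ≈ 11.500)
n = -1 (n = -4 + 1*3 = -4 + 3 = -1)
G = 1681/1541 (G = 22*(1/23) - 9*(-1/67) = 22/23 + 9/67 = 1681/1541 ≈ 1.0909)
U(Q) = 69 (U(Q) = 6*(23/2) = 69)
(U(n) + G)² = (69 + 1681/1541)² = (108010/1541)² = 11666160100/2374681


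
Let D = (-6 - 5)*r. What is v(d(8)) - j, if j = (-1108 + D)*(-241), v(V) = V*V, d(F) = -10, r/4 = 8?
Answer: -351760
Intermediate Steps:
r = 32 (r = 4*8 = 32)
v(V) = V**2
D = -352 (D = (-6 - 5)*32 = -11*32 = -352)
j = 351860 (j = (-1108 - 352)*(-241) = -1460*(-241) = 351860)
v(d(8)) - j = (-10)**2 - 1*351860 = 100 - 351860 = -351760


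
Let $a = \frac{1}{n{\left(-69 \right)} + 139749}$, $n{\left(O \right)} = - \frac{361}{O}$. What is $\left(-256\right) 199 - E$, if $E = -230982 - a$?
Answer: $\frac{1736113995665}{9643042} \approx 1.8004 \cdot 10^{5}$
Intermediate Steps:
$a = \frac{69}{9643042}$ ($a = \frac{1}{- \frac{361}{-69} + 139749} = \frac{1}{\left(-361\right) \left(- \frac{1}{69}\right) + 139749} = \frac{1}{\frac{361}{69} + 139749} = \frac{1}{\frac{9643042}{69}} = \frac{69}{9643042} \approx 7.1554 \cdot 10^{-6}$)
$E = - \frac{2227369127313}{9643042}$ ($E = -230982 - \frac{69}{9643042} = - \frac{2227369127313}{9643042} \approx -2.3098 \cdot 10^{5}$)
$\left(-256\right) 199 - E = \left(-256\right) 199 - - \frac{2227369127313}{9643042} = -50944 + \frac{2227369127313}{9643042} = \frac{1736113995665}{9643042}$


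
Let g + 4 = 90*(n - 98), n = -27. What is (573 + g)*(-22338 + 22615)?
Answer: -2958637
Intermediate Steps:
g = -11254 (g = -4 + 90*(-27 - 98) = -4 + 90*(-125) = -4 - 11250 = -11254)
(573 + g)*(-22338 + 22615) = (573 - 11254)*(-22338 + 22615) = -10681*277 = -2958637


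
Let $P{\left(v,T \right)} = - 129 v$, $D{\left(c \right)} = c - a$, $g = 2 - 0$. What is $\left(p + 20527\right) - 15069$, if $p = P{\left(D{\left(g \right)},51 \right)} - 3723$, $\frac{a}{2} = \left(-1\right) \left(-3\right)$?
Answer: $2251$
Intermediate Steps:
$g = 2$ ($g = 2 + 0 = 2$)
$a = 6$ ($a = 2 \left(\left(-1\right) \left(-3\right)\right) = 2 \cdot 3 = 6$)
$D{\left(c \right)} = -6 + c$ ($D{\left(c \right)} = c - 6 = -6 + c$)
$p = -3207$ ($p = - 129 \left(-6 + 2\right) - 3723 = \left(-129\right) \left(-4\right) - 3723 = 516 - 3723 = -3207$)
$\left(p + 20527\right) - 15069 = \left(-3207 + 20527\right) - 15069 = 17320 - 15069 = 2251$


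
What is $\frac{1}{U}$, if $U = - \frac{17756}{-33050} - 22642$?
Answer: $- \frac{16525}{374150172} \approx -4.4167 \cdot 10^{-5}$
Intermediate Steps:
$U = - \frac{374150172}{16525}$ ($U = \left(-17756\right) \left(- \frac{1}{33050}\right) - 22642 = \frac{8878}{16525} - 22642 = - \frac{374150172}{16525} \approx -22641.0$)
$\frac{1}{U} = \frac{1}{- \frac{374150172}{16525}} = - \frac{16525}{374150172}$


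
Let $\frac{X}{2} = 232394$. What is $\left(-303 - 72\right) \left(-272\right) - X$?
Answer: $-362788$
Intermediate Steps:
$X = 464788$ ($X = 2 \cdot 232394 = 464788$)
$\left(-303 - 72\right) \left(-272\right) - X = \left(-303 - 72\right) \left(-272\right) - 464788 = \left(-375\right) \left(-272\right) - 464788 = 102000 - 464788 = -362788$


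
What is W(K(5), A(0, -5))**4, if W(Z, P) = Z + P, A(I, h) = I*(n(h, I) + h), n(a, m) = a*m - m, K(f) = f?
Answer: 625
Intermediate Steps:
n(a, m) = -m + a*m
A(I, h) = I*(h + I*(-1 + h)) (A(I, h) = I*(I*(-1 + h) + h) = I*(h + I*(-1 + h)))
W(Z, P) = P + Z
W(K(5), A(0, -5))**4 = (0*(-5 + 0*(-1 - 5)) + 5)**4 = (0*(-5 + 0*(-6)) + 5)**4 = (0*(-5 + 0) + 5)**4 = (0*(-5) + 5)**4 = (0 + 5)**4 = 5**4 = 625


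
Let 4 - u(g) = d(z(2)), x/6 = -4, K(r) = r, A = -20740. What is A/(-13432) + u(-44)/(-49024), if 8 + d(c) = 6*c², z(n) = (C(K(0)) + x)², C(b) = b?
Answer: 867346499/20577824 ≈ 42.150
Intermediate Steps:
x = -24 (x = 6*(-4) = -24)
z(n) = 576 (z(n) = (0 - 24)² = (-24)² = 576)
d(c) = -8 + 6*c²
u(g) = -1990644 (u(g) = 4 - (-8 + 6*576²) = 4 - (-8 + 6*331776) = 4 - (-8 + 1990656) = 4 - 1*1990648 = 4 - 1990648 = -1990644)
A/(-13432) + u(-44)/(-49024) = -20740/(-13432) - 1990644/(-49024) = -20740*(-1/13432) - 1990644*(-1/49024) = 5185/3358 + 497661/12256 = 867346499/20577824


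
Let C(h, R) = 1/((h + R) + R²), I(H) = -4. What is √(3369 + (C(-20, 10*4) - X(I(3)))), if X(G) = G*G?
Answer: √27159305/90 ≈ 57.905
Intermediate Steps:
C(h, R) = 1/(R + h + R²) (C(h, R) = 1/((R + h) + R²) = 1/(R + h + R²))
X(G) = G²
√(3369 + (C(-20, 10*4) - X(I(3)))) = √(3369 + (1/(10*4 - 20 + (10*4)²) - 1*(-4)²)) = √(3369 + (1/(40 - 20 + 40²) - 1*16)) = √(3369 + (1/(40 - 20 + 1600) - 16)) = √(3369 + (1/1620 - 16)) = √(3369 - 25919/1620) = √(5431861/1620) = √27159305/90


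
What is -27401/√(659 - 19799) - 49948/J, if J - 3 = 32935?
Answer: -24974/16469 + 2491*I*√4785/870 ≈ -1.5164 + 198.06*I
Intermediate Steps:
J = 32938 (J = 3 + 32935 = 32938)
-27401/√(659 - 19799) - 49948/J = -27401/√(659 - 19799) - 49948/32938 = -27401*(-I*√4785/9570) - 49948*1/32938 = -27401*(-I*√4785/9570) - 24974/16469 = -(-2491)*I*√4785/870 - 24974/16469 = 2491*I*√4785/870 - 24974/16469 = -24974/16469 + 2491*I*√4785/870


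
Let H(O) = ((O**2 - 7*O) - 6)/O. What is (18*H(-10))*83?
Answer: -122508/5 ≈ -24502.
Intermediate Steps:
H(O) = (-6 + O**2 - 7*O)/O
(18*H(-10))*83 = (18*(-7 - 10 - 6/(-10)))*83 = (18*(-7 - 10 - 6*(-1/10)))*83 = (18*(-7 - 10 + 3/5))*83 = (18*(-82/5))*83 = -1476/5*83 = -122508/5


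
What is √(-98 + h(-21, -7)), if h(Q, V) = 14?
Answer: 2*I*√21 ≈ 9.1651*I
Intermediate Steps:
√(-98 + h(-21, -7)) = √(-98 + 14) = √(-84) = 2*I*√21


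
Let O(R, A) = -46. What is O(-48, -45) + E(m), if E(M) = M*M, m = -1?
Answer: -45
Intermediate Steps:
E(M) = M²
O(-48, -45) + E(m) = -46 + (-1)² = -46 + 1 = -45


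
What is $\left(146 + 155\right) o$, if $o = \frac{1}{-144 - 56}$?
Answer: $- \frac{301}{200} \approx -1.505$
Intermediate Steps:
$o = - \frac{1}{200}$ ($o = \frac{1}{-200} = - \frac{1}{200} \approx -0.005$)
$\left(146 + 155\right) o = \left(146 + 155\right) \left(- \frac{1}{200}\right) = 301 \left(- \frac{1}{200}\right) = - \frac{301}{200}$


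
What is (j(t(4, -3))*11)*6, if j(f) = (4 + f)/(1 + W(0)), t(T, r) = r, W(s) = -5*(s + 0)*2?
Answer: 66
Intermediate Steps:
W(s) = -10*s (W(s) = -5*s*2 = -10*s)
j(f) = 4 + f (j(f) = (4 + f)/(1 - 10*0) = (4 + f)/(1 + 0) = (4 + f)/1 = (4 + f)*1 = 4 + f)
(j(t(4, -3))*11)*6 = ((4 - 3)*11)*6 = (1*11)*6 = 11*6 = 66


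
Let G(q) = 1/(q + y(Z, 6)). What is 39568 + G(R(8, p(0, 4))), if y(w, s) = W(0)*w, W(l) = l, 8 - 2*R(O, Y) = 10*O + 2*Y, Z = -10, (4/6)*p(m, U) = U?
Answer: 1661855/42 ≈ 39568.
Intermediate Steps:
p(m, U) = 3*U/2
R(O, Y) = 4 - Y - 5*O (R(O, Y) = 4 - (10*O + 2*Y)/2 = 4 - (2*Y + 10*O)/2 = 4 + (-Y - 5*O) = 4 - Y - 5*O)
y(w, s) = 0 (y(w, s) = 0*w = 0)
G(q) = 1/q (G(q) = 1/(q + 0) = 1/q)
39568 + G(R(8, p(0, 4))) = 39568 + 1/(4 - 3*4/2 - 5*8) = 39568 + 1/(4 - 1*6 - 40) = 39568 + 1/(4 - 6 - 40) = 39568 + 1/(-42) = 39568 - 1/42 = 1661855/42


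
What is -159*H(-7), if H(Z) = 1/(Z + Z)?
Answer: 159/14 ≈ 11.357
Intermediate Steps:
H(Z) = 1/(2*Z)
-159*H(-7) = -159/(2*(-7)) = -159*(-1)/(2*7) = -159*(-1/14) = 159/14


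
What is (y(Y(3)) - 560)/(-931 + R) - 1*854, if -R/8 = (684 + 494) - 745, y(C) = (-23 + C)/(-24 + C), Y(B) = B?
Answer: -15761638/18459 ≈ -853.87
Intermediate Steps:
y(C) = (-23 + C)/(-24 + C)
R = -3464 (R = -8*((684 + 494) - 745) = -8*(1178 - 745) = -8*433 = -3464)
(y(Y(3)) - 560)/(-931 + R) - 1*854 = ((-23 + 3)/(-24 + 3) - 560)/(-931 - 3464) - 1*854 = (-20/(-21) - 560)/(-4395) - 854 = (-1/21*(-20) - 560)*(-1/4395) - 854 = (20/21 - 560)*(-1/4395) - 854 = -11740/21*(-1/4395) - 854 = 2348/18459 - 854 = -15761638/18459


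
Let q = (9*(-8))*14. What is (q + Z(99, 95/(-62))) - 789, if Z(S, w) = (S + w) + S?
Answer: -99233/62 ≈ -1600.5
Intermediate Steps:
q = -1008 (q = -72*14 = -1008)
Z(S, w) = w + 2*S
(q + Z(99, 95/(-62))) - 789 = (-1008 + (95/(-62) + 2*99)) - 789 = (-1008 + (95*(-1/62) + 198)) - 789 = (-1008 + (-95/62 + 198)) - 789 = (-1008 + 12181/62) - 789 = -50315/62 - 789 = -99233/62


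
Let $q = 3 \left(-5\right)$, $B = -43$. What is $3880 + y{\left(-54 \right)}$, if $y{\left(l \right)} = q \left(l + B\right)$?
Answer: $5335$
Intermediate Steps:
$q = -15$
$y{\left(l \right)} = 645 - 15 l$ ($y{\left(l \right)} = - 15 \left(l - 43\right) = - 15 \left(-43 + l\right) = 645 - 15 l$)
$3880 + y{\left(-54 \right)} = 3880 + \left(645 - -810\right) = 3880 + \left(645 + 810\right) = 3880 + 1455 = 5335$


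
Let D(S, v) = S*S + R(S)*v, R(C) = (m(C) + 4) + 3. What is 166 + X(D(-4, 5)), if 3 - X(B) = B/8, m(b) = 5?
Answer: 319/2 ≈ 159.50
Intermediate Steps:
R(C) = 12 (R(C) = (5 + 4) + 3 = 9 + 3 = 12)
D(S, v) = S² + 12*v (D(S, v) = S*S + 12*v = S² + 12*v)
X(B) = 3 - B/8
166 + X(D(-4, 5)) = 166 + (3 - ((-4)² + 12*5)/8) = 166 + (3 - (16 + 60)/8) = 166 + (3 - ⅛*76) = 166 + (3 - 19/2) = 166 - 13/2 = 319/2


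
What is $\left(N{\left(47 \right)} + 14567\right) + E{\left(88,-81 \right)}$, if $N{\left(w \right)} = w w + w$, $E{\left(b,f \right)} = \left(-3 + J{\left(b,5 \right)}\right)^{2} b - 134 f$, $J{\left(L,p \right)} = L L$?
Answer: $5273258805$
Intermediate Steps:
$J{\left(L,p \right)} = L^{2}$
$E{\left(b,f \right)} = - 134 f + b \left(-3 + b^{2}\right)^{2}$ ($E{\left(b,f \right)} = \left(-3 + b^{2}\right)^{2} b - 134 f = b \left(-3 + b^{2}\right)^{2} - 134 f = - 134 f + b \left(-3 + b^{2}\right)^{2}$)
$N{\left(w \right)} = w + w^{2}$ ($N{\left(w \right)} = w^{2} + w = w + w^{2}$)
$\left(N{\left(47 \right)} + 14567\right) + E{\left(88,-81 \right)} = \left(47 \left(1 + 47\right) + 14567\right) - \left(-10854 - 88 \left(-3 + 88^{2}\right)^{2}\right) = \left(47 \cdot 48 + 14567\right) + \left(10854 + 88 \left(-3 + 7744\right)^{2}\right) = \left(2256 + 14567\right) + \left(10854 + 88 \cdot 7741^{2}\right) = 16823 + \left(10854 + 88 \cdot 59923081\right) = 16823 + \left(10854 + 5273231128\right) = 16823 + 5273241982 = 5273258805$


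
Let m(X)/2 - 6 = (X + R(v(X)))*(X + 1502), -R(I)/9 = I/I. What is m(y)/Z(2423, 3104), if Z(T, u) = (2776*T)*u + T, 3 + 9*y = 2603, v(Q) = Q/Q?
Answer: 81203456/1691140373415 ≈ 4.8017e-5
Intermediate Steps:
v(Q) = 1
y = 2600/9 (y = -⅓ + (⅑)*2603 = -⅓ + 2603/9 = 2600/9 ≈ 288.89)
Z(T, u) = T + 2776*T*u (Z(T, u) = 2776*T*u + T = T + 2776*T*u)
R(I) = -9 (R(I) = -9*I/I = -9*1 = -9)
m(X) = 12 + 2*(-9 + X)*(1502 + X) (m(X) = 12 + 2*((X - 9)*(X + 1502)) = 12 + 2*((-9 + X)*(1502 + X)) = 12 + 2*(-9 + X)*(1502 + X))
m(y)/Z(2423, 3104) = (-27024 + 2*(2600/9)² + 2986*(2600/9))/((2423*(1 + 2776*3104))) = (-27024 + 2*(6760000/81) + 7763600/9)/((2423*(1 + 8616704))) = (-27024 + 13520000/81 + 7763600/9)/((2423*8616705)) = (81203456/81)/20878276215 = (81203456/81)*(1/20878276215) = 81203456/1691140373415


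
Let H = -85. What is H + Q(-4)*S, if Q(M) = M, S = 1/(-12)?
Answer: -254/3 ≈ -84.667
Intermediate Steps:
S = -1/12 ≈ -0.083333
H + Q(-4)*S = -85 - 4*(-1/12) = -85 + ⅓ = -254/3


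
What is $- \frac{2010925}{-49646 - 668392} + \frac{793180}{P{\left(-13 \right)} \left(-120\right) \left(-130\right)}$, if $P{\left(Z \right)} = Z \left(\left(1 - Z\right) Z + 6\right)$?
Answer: $\frac{602875643507}{213573222720} \approx 2.8228$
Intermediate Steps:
$P{\left(Z \right)} = Z \left(6 + Z \left(1 - Z\right)\right)$ ($P{\left(Z \right)} = Z \left(Z \left(1 - Z\right) + 6\right) = Z \left(6 + Z \left(1 - Z\right)\right)$)
$- \frac{2010925}{-49646 - 668392} + \frac{793180}{P{\left(-13 \right)} \left(-120\right) \left(-130\right)} = - \frac{2010925}{-49646 - 668392} + \frac{793180}{- 13 \left(6 - 13 - \left(-13\right)^{2}\right) \left(-120\right) \left(-130\right)} = - \frac{2010925}{-49646 - 668392} + \frac{793180}{- 13 \left(6 - 13 - 169\right) \left(-120\right) \left(-130\right)} = - \frac{2010925}{-718038} + \frac{793180}{- 13 \left(6 - 13 - 169\right) \left(-120\right) \left(-130\right)} = \left(-2010925\right) \left(- \frac{1}{718038}\right) + \frac{793180}{\left(-13\right) \left(-176\right) \left(-120\right) \left(-130\right)} = \frac{2010925}{718038} + \frac{793180}{2288 \left(-120\right) \left(-130\right)} = \frac{2010925}{718038} + \frac{793180}{\left(-274560\right) \left(-130\right)} = \frac{2010925}{718038} + \frac{793180}{35692800} = \frac{2010925}{718038} + 793180 \cdot \frac{1}{35692800} = \frac{2010925}{718038} + \frac{39659}{1784640} = \frac{602875643507}{213573222720}$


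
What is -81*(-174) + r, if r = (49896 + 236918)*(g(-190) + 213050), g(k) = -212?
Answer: 61044932226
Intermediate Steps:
r = 61044918132 (r = (49896 + 236918)*(-212 + 213050) = 286814*212838 = 61044918132)
-81*(-174) + r = -81*(-174) + 61044918132 = 14094 + 61044918132 = 61044932226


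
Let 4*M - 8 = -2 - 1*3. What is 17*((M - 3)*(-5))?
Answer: 765/4 ≈ 191.25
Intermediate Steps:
M = 3/4 (M = 2 + (-2 - 1*3)/4 = 2 + (-2 - 3)/4 = 2 + (1/4)*(-5) = 2 - 5/4 = 3/4 ≈ 0.75000)
17*((M - 3)*(-5)) = 17*((3/4 - 3)*(-5)) = 17*(-9/4*(-5)) = 17*(45/4) = 765/4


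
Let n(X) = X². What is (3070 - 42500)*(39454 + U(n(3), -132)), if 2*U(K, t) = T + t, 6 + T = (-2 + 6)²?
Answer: -1553265990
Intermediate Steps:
T = 10 (T = -6 + (-2 + 6)² = -6 + 4² = -6 + 16 = 10)
U(K, t) = 5 + t/2 (U(K, t) = (10 + t)/2 = 5 + t/2)
(3070 - 42500)*(39454 + U(n(3), -132)) = (3070 - 42500)*(39454 + (5 + (½)*(-132))) = -39430*(39454 + (5 - 66)) = -39430*(39454 - 61) = -39430*39393 = -1553265990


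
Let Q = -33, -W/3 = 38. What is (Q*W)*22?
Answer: 82764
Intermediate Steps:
W = -114 (W = -3*38 = -114)
(Q*W)*22 = -33*(-114)*22 = 3762*22 = 82764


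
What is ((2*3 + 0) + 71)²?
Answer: 5929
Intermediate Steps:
((2*3 + 0) + 71)² = ((6 + 0) + 71)² = (6 + 71)² = 77² = 5929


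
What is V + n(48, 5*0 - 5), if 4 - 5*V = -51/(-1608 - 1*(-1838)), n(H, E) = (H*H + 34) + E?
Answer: 2683921/1150 ≈ 2333.8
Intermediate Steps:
n(H, E) = 34 + E + H² (n(H, E) = (H² + 34) + E = (34 + H²) + E = 34 + E + H²)
V = 971/1150 (V = ⅘ - (-51)/(5*(-1608 - 1*(-1838))) = ⅘ - (-51)/(5*(-1608 + 1838)) = ⅘ - (-51)/(5*230) = ⅘ - ⅕*(-51/230) = ⅘ + 51/1150 = 971/1150 ≈ 0.84435)
V + n(48, 5*0 - 5) = 971/1150 + (34 + (5*0 - 5) + 48²) = 971/1150 + (34 + (0 - 5) + 2304) = 971/1150 + (34 - 5 + 2304) = 971/1150 + 2333 = 2683921/1150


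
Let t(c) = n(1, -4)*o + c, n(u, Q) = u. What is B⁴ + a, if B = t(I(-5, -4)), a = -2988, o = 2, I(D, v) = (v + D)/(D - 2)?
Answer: -6894347/2401 ≈ -2871.4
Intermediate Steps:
I(D, v) = (D + v)/(-2 + D)
t(c) = 2 + c (t(c) = 1*2 + c = 2 + c)
B = 23/7 (B = 2 + (-5 - 4)/(-2 - 5) = 2 - 9/(-7) = 2 - ⅐*(-9) = 2 + 9/7 = 23/7 ≈ 3.2857)
B⁴ + a = (23/7)⁴ - 2988 = 279841/2401 - 2988 = -6894347/2401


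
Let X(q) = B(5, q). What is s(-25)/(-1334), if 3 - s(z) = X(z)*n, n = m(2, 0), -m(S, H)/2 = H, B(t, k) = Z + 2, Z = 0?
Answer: -3/1334 ≈ -0.0022489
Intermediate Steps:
B(t, k) = 2 (B(t, k) = 0 + 2 = 2)
m(S, H) = -2*H
n = 0 (n = -2*0 = 0)
X(q) = 2
s(z) = 3 (s(z) = 3 - 2*0 = 3 - 1*0 = 3 + 0 = 3)
s(-25)/(-1334) = 3/(-1334) = 3*(-1/1334) = -3/1334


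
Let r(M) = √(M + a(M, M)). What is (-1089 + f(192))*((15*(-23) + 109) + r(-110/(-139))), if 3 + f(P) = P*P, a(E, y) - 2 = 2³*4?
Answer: -8442192 + 71544*√168051/139 ≈ -8.2312e+6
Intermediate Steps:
a(E, y) = 34 (a(E, y) = 2 + 2³*4 = 2 + 8*4 = 2 + 32 = 34)
r(M) = √(34 + M) (r(M) = √(M + 34) = √(34 + M))
f(P) = -3 + P² (f(P) = -3 + P*P = -3 + P²)
(-1089 + f(192))*((15*(-23) + 109) + r(-110/(-139))) = (-1089 + (-3 + 192²))*((15*(-23) + 109) + √(34 - 110/(-139))) = (-1089 + (-3 + 36864))*((-345 + 109) + √(34 - 110*(-1/139))) = (-1089 + 36861)*(-236 + √(34 + 110/139)) = 35772*(-236 + √(4836/139)) = 35772*(-236 + 2*√168051/139) = -8442192 + 71544*√168051/139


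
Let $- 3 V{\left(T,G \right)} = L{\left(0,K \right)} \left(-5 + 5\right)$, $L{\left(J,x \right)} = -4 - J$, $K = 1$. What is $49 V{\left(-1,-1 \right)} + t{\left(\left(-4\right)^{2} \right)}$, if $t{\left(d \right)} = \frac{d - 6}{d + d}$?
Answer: $\frac{5}{16} \approx 0.3125$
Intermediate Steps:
$V{\left(T,G \right)} = 0$ ($V{\left(T,G \right)} = - \frac{\left(-4 - 0\right) \left(-5 + 5\right)}{3} = - \frac{\left(-4 + 0\right) 0}{3} = - \frac{\left(-4\right) 0}{3} = \left(- \frac{1}{3}\right) 0 = 0$)
$t{\left(d \right)} = \frac{-6 + d}{2 d}$
$49 V{\left(-1,-1 \right)} + t{\left(\left(-4\right)^{2} \right)} = 49 \cdot 0 + \frac{-6 + \left(-4\right)^{2}}{2 \left(-4\right)^{2}} = 0 + \frac{-6 + 16}{2 \cdot 16} = 0 + \frac{1}{2} \cdot \frac{1}{16} \cdot 10 = 0 + \frac{5}{16} = \frac{5}{16}$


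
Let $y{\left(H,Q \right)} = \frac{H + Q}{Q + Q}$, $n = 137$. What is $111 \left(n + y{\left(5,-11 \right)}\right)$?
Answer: $\frac{167610}{11} \approx 15237.0$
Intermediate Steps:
$y{\left(H,Q \right)} = \frac{H + Q}{2 Q}$
$111 \left(n + y{\left(5,-11 \right)}\right) = 111 \left(137 + \frac{5 - 11}{2 \left(-11\right)}\right) = 111 \left(137 + \frac{1}{2} \left(- \frac{1}{11}\right) \left(-6\right)\right) = 111 \left(137 + \frac{3}{11}\right) = 111 \cdot \frac{1510}{11} = \frac{167610}{11}$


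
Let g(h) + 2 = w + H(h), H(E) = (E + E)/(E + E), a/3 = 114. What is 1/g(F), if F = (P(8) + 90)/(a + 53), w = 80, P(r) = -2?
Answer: 1/79 ≈ 0.012658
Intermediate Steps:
a = 342 (a = 3*114 = 342)
H(E) = 1 (H(E) = (2*E)/((2*E)) = (2*E)*(1/(2*E)) = 1)
F = 88/395 (F = (-2 + 90)/(342 + 53) = 88/395 ≈ 0.22278)
g(h) = 79 (g(h) = -2 + (80 + 1) = -2 + 81 = 79)
1/g(F) = 1/79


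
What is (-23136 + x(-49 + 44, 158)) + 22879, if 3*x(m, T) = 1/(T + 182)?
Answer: -262139/1020 ≈ -257.00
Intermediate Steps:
x(m, T) = 1/(3*(182 + T)) (x(m, T) = 1/(3*(T + 182)) = 1/(3*(182 + T)))
(-23136 + x(-49 + 44, 158)) + 22879 = (-23136 + 1/(3*(182 + 158))) + 22879 = (-23136 + (⅓)/340) + 22879 = (-23136 + (⅓)*(1/340)) + 22879 = (-23136 + 1/1020) + 22879 = -23598719/1020 + 22879 = -262139/1020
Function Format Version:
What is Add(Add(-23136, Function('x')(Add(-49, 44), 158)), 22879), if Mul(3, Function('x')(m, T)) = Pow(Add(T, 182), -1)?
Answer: Rational(-262139, 1020) ≈ -257.00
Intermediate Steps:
Function('x')(m, T) = Mul(Rational(1, 3), Pow(Add(182, T), -1)) (Function('x')(m, T) = Mul(Rational(1, 3), Pow(Add(T, 182), -1)) = Mul(Rational(1, 3), Pow(Add(182, T), -1)))
Add(Add(-23136, Function('x')(Add(-49, 44), 158)), 22879) = Add(Add(-23136, Mul(Rational(1, 3), Pow(Add(182, 158), -1))), 22879) = Add(Add(-23136, Mul(Rational(1, 3), Pow(340, -1))), 22879) = Add(Add(-23136, Mul(Rational(1, 3), Rational(1, 340))), 22879) = Add(Add(-23136, Rational(1, 1020)), 22879) = Add(Rational(-23598719, 1020), 22879) = Rational(-262139, 1020)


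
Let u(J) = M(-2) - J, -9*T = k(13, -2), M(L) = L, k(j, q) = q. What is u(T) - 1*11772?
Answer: -105968/9 ≈ -11774.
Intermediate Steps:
T = 2/9 (T = -⅑*(-2) = 2/9 ≈ 0.22222)
u(J) = -2 - J
u(T) - 1*11772 = (-2 - 1*2/9) - 1*11772 = (-2 - 2/9) - 11772 = -20/9 - 11772 = -105968/9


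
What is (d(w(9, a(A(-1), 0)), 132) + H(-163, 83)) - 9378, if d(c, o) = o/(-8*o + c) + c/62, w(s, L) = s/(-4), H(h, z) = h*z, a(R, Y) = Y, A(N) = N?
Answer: -8015857043/349928 ≈ -22907.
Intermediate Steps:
w(s, L) = -s/4 (w(s, L) = s*(-1/4) = -s/4)
d(c, o) = c/62 + o/(c - 8*o) (d(c, o) = o/(c - 8*o) + c*(1/62) = o/(c - 8*o) + c/62 = c/62 + o/(c - 8*o))
(d(w(9, a(A(-1), 0)), 132) + H(-163, 83)) - 9378 = (((-1/4*9)**2 + 62*132 - 8*(-1/4*9)*132)/(62*(-1/4*9 - 8*132)) - 163*83) - 9378 = (((-9/4)**2 + 8184 - 8*(-9/4)*132)/(62*(-9/4 - 1056)) - 13529) - 9378 = ((81/16 + 8184 + 2376)/(62*(-4233/4)) - 13529) - 9378 = ((1/62)*(-4/4233)*(169041/16) - 13529) - 9378 = (-56347/349928 - 13529) - 9378 = -4734232259/349928 - 9378 = -8015857043/349928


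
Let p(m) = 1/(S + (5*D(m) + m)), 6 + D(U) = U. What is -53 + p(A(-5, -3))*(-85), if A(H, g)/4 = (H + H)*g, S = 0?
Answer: -7331/138 ≈ -53.123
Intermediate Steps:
D(U) = -6 + U
A(H, g) = 8*H*g (A(H, g) = 4*((H + H)*g) = 4*((2*H)*g) = 4*(2*H*g) = 8*H*g)
p(m) = 1/(-30 + 6*m) (p(m) = 1/(0 + (5*(-6 + m) + m)) = 1/(0 + ((-30 + 5*m) + m)) = 1/(0 + (-30 + 6*m)) = 1/(-30 + 6*m))
-53 + p(A(-5, -3))*(-85) = -53 + (1/(6*(-5 + 8*(-5)*(-3))))*(-85) = -53 + (1/(6*(-5 + 120)))*(-85) = -53 + ((⅙)/115)*(-85) = -53 + ((⅙)*(1/115))*(-85) = -53 + (1/690)*(-85) = -53 - 17/138 = -7331/138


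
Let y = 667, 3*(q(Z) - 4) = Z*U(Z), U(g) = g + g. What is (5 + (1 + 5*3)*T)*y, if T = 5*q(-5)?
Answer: 3318325/3 ≈ 1.1061e+6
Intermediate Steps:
U(g) = 2*g
q(Z) = 4 + 2*Z²/3 (q(Z) = 4 + (Z*(2*Z))/3 = 4 + (2*Z²)/3 = 4 + 2*Z²/3)
T = 310/3 (T = 5*(4 + (⅔)*(-5)²) = 5*(4 + (⅔)*25) = 5*(4 + 50/3) = 5*(62/3) = 310/3 ≈ 103.33)
(5 + (1 + 5*3)*T)*y = (5 + (1 + 5*3)*(310/3))*667 = (5 + (1 + 15)*(310/3))*667 = (5 + 16*(310/3))*667 = (5 + 4960/3)*667 = (4975/3)*667 = 3318325/3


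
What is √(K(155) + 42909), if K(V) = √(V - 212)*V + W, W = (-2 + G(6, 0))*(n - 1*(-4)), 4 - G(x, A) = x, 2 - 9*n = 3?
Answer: √(386041 + 1395*I*√57)/3 ≈ 207.13 + 2.8249*I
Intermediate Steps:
n = -⅑ (n = 2/9 - ⅑*3 = 2/9 - ⅓ = -⅑ ≈ -0.11111)
G(x, A) = 4 - x
W = -140/9 (W = (-2 + (4 - 1*6))*(-⅑ - 1*(-4)) = (-2 + (4 - 6))*(-⅑ + 4) = (-2 - 2)*(35/9) = -4*35/9 = -140/9 ≈ -15.556)
K(V) = -140/9 + V*√(-212 + V) (K(V) = √(V - 212)*V - 140/9 = √(-212 + V)*V - 140/9 = V*√(-212 + V) - 140/9 = -140/9 + V*√(-212 + V))
√(K(155) + 42909) = √((-140/9 + 155*√(-212 + 155)) + 42909) = √((-140/9 + 155*√(-57)) + 42909) = √((-140/9 + 155*(I*√57)) + 42909) = √((-140/9 + 155*I*√57) + 42909) = √(386041/9 + 155*I*√57)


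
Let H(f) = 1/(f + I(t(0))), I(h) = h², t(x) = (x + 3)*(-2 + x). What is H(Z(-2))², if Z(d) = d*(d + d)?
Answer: 1/1936 ≈ 0.00051653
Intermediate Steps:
t(x) = (-2 + x)*(3 + x) (t(x) = (3 + x)*(-2 + x) = (-2 + x)*(3 + x))
Z(d) = 2*d² (Z(d) = d*(2*d) = 2*d²)
H(f) = 1/(36 + f) (H(f) = 1/(f + (-6 + 0 + 0²)²) = 1/(f + (-6 + 0 + 0)²) = 1/(f + (-6)²) = 1/(f + 36) = 1/(36 + f))
H(Z(-2))² = (1/(36 + 2*(-2)²))² = (1/(36 + 2*4))² = (1/(36 + 8))² = (1/44)² = 1/1936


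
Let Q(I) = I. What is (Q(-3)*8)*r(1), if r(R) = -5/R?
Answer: 120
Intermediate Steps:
(Q(-3)*8)*r(1) = (-3*8)*(-5/1) = -(-120) = -24*(-5) = 120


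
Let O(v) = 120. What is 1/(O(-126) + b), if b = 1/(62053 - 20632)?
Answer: 41421/4970521 ≈ 0.0083333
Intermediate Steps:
b = 1/41421 ≈ 2.4142e-5
1/(O(-126) + b) = 1/(120 + 1/41421) = 1/(4970521/41421) = 41421/4970521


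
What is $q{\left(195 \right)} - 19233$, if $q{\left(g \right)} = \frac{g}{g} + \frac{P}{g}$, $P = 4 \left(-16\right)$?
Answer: $- \frac{3750304}{195} \approx -19232.0$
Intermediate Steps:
$P = -64$
$q{\left(g \right)} = 1 - \frac{64}{g}$ ($q{\left(g \right)} = \frac{g}{g} - \frac{64}{g} = 1 - \frac{64}{g}$)
$q{\left(195 \right)} - 19233 = \frac{-64 + 195}{195} - 19233 = \frac{1}{195} \cdot 131 - 19233 = \frac{131}{195} - 19233 = - \frac{3750304}{195}$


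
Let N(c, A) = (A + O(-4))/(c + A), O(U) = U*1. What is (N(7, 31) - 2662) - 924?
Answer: -136241/38 ≈ -3585.3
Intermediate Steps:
O(U) = U
N(c, A) = (-4 + A)/(A + c) (N(c, A) = (A - 4)/(c + A) = (-4 + A)/(A + c))
(N(7, 31) - 2662) - 924 = ((-4 + 31)/(31 + 7) - 2662) - 924 = (27/38 - 2662) - 924 = -101129/38 - 924 = -136241/38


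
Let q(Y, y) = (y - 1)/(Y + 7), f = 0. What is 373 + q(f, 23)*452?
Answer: 12555/7 ≈ 1793.6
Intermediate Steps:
q(Y, y) = (-1 + y)/(7 + Y)
373 + q(f, 23)*452 = 373 + ((-1 + 23)/(7 + 0))*452 = 373 + (22/7)*452 = 373 + 9944/7 = 12555/7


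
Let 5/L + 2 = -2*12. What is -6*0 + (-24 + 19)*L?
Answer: 25/26 ≈ 0.96154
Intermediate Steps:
L = -5/26 (L = 5/(-2 - 2*12) = 5/(-2 - 24) = 5/(-26) = 5*(-1/26) = -5/26 ≈ -0.19231)
-6*0 + (-24 + 19)*L = -6*0 + (-24 + 19)*(-5/26) = 0 - 5*(-5/26) = 0 + 25/26 = 25/26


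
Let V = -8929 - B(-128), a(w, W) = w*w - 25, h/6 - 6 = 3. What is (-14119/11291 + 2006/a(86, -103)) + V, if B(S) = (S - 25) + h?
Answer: -104995236719/11889423 ≈ -8831.0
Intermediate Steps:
h = 54 (h = 36 + 6*3 = 36 + 18 = 54)
B(S) = 29 + S (B(S) = (S - 25) + 54 = (-25 + S) + 54 = 29 + S)
a(w, W) = -25 + w² (a(w, W) = w² - 25 = -25 + w²)
V = -8830 (V = -8929 - (29 - 128) = -8929 - 1*(-99) = -8929 + 99 = -8830)
(-14119/11291 + 2006/a(86, -103)) + V = (-14119/11291 + 2006/(-25 + 86²)) - 8830 = (-14119*1/11291 + 2006/(-25 + 7396)) - 8830 = (-2017/1613 + 2006/7371) - 8830 = -11631629/11889423 - 8830 = -104995236719/11889423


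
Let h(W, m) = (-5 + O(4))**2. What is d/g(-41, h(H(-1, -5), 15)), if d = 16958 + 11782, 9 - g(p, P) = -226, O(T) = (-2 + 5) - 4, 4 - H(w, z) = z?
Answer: 5748/47 ≈ 122.30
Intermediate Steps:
H(w, z) = 4 - z
O(T) = -1 (O(T) = 3 - 4 = -1)
h(W, m) = 36 (h(W, m) = (-5 - 1)**2 = (-6)**2 = 36)
g(p, P) = 235 (g(p, P) = 9 - 1*(-226) = 9 + 226 = 235)
d = 28740
d/g(-41, h(H(-1, -5), 15)) = 28740/235 = 28740*(1/235) = 5748/47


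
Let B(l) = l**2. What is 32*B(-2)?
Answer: 128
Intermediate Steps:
32*B(-2) = 32*(-2)**2 = 32*4 = 128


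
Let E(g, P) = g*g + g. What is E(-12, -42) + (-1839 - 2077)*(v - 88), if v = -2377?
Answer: 9653072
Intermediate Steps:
E(g, P) = g + g² (E(g, P) = g² + g = g + g²)
E(-12, -42) + (-1839 - 2077)*(v - 88) = -12*(1 - 12) + (-1839 - 2077)*(-2377 - 88) = -12*(-11) - 3916*(-2465) = 132 + 9652940 = 9653072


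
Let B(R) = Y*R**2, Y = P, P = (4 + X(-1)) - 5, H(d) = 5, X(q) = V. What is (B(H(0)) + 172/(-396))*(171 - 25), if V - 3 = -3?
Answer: -367628/99 ≈ -3713.4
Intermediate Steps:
V = 0 (V = 3 - 3 = 0)
X(q) = 0
P = -1 (P = (4 + 0) - 5 = 4 - 5 = -1)
Y = -1
B(R) = -R**2
(B(H(0)) + 172/(-396))*(171 - 25) = (-1*5**2 + 172/(-396))*(171 - 25) = (-1*25 + 172*(-1/396))*146 = (-25 - 43/99)*146 = -2518/99*146 = -367628/99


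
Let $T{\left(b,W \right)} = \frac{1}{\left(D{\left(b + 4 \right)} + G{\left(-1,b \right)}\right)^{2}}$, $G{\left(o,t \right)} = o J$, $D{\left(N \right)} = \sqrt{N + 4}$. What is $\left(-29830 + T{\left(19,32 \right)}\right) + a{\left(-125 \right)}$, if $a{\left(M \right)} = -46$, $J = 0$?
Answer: $- \frac{806651}{27} \approx -29876.0$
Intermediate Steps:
$D{\left(N \right)} = \sqrt{4 + N}$
$G{\left(o,t \right)} = 0$ ($G{\left(o,t \right)} = o 0 = 0$)
$T{\left(b,W \right)} = \frac{1}{8 + b}$ ($T{\left(b,W \right)} = \frac{1}{\left(\sqrt{4 + \left(b + 4\right)} + 0\right)^{2}} = \frac{1}{\left(\sqrt{4 + \left(4 + b\right)} + 0\right)^{2}} = \frac{1}{\left(\sqrt{8 + b} + 0\right)^{2}} = \frac{1}{\left(\sqrt{8 + b}\right)^{2}} = \frac{1}{8 + b}$)
$\left(-29830 + T{\left(19,32 \right)}\right) + a{\left(-125 \right)} = \left(-29830 + \frac{1}{8 + 19}\right) - 46 = \left(-29830 + \frac{1}{27}\right) - 46 = - \frac{805409}{27} - 46 = - \frac{806651}{27}$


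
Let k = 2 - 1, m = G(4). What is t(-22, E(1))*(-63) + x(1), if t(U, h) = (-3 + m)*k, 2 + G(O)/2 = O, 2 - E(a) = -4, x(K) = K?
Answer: -62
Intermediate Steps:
E(a) = 6 (E(a) = 2 - 1*(-4) = 2 + 4 = 6)
G(O) = -4 + 2*O
m = 4 (m = -4 + 2*4 = -4 + 8 = 4)
k = 1
t(U, h) = 1 (t(U, h) = (-3 + 4)*1 = 1*1 = 1)
t(-22, E(1))*(-63) + x(1) = 1*(-63) + 1 = -63 + 1 = -62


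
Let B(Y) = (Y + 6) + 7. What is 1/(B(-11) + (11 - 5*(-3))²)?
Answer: 1/678 ≈ 0.0014749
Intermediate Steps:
B(Y) = 13 + Y (B(Y) = (6 + Y) + 7 = 13 + Y)
1/(B(-11) + (11 - 5*(-3))²) = 1/((13 - 11) + (11 - 5*(-3))²) = 1/(2 + (11 + 15)²) = 1/(2 + 26²) = 1/(2 + 676) = 1/678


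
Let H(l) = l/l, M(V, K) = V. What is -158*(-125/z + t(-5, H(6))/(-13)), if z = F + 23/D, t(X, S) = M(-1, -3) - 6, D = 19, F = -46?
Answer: -5819456/11063 ≈ -526.03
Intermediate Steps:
H(l) = 1
t(X, S) = -7 (t(X, S) = -1 - 6 = -7)
z = -851/19 (z = -46 + 23/19 = -851/19 ≈ -44.789)
-158*(-125/z + t(-5, H(6))/(-13)) = -158*(-125/(-851/19) - 7/(-13)) = -158*(-125*(-19/851) - 7*(-1/13)) = -158*(2375/851 + 7/13) = -158*36832/11063 = -5819456/11063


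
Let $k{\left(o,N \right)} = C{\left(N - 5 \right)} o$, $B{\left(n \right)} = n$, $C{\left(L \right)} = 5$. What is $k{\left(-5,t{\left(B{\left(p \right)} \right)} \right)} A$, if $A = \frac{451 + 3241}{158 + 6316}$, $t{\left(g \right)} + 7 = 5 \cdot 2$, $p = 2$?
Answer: $- \frac{3550}{249} \approx -14.257$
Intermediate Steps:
$t{\left(g \right)} = 3$ ($t{\left(g \right)} = -7 + 5 \cdot 2 = -7 + 10 = 3$)
$k{\left(o,N \right)} = 5 o$
$A = \frac{142}{249}$ ($A = \frac{3692}{6474} = 3692 \cdot \frac{1}{6474} = \frac{142}{249} \approx 0.57028$)
$k{\left(-5,t{\left(B{\left(p \right)} \right)} \right)} A = 5 \left(-5\right) \frac{142}{249} = \left(-25\right) \frac{142}{249} = - \frac{3550}{249}$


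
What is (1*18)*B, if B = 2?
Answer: 36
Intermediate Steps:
(1*18)*B = (1*18)*2 = 18*2 = 36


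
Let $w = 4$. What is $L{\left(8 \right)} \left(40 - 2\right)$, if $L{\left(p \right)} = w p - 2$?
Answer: $1140$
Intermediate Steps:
$L{\left(p \right)} = -2 + 4 p$ ($L{\left(p \right)} = 4 p - 2 = -2 + 4 p$)
$L{\left(8 \right)} \left(40 - 2\right) = \left(-2 + 4 \cdot 8\right) \left(40 - 2\right) = \left(-2 + 32\right) 38 = 30 \cdot 38 = 1140$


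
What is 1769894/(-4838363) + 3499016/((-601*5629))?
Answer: -22917112279734/16368322341527 ≈ -1.4001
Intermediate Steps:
1769894/(-4838363) + 3499016/((-601*5629)) = 1769894*(-1/4838363) + 3499016/(-3383029) = -1769894/4838363 + 3499016*(-1/3383029) = -1769894/4838363 - 3499016/3383029 = -22917112279734/16368322341527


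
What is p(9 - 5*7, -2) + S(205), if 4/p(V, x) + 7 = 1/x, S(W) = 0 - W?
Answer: -3083/15 ≈ -205.53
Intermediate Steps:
S(W) = -W
p(V, x) = 4/(-7 + 1/x)
p(9 - 5*7, -2) + S(205) = -4*(-2)/(-1 + 7*(-2)) - 1*205 = -4*(-2)/(-1 - 14) - 205 = -4*(-2)/(-15) - 205 = -4*(-2)*(-1/15) - 205 = -8/15 - 205 = -3083/15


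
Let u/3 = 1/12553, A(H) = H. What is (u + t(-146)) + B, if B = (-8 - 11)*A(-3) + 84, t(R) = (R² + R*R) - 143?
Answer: 535134393/12553 ≈ 42630.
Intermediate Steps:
t(R) = -143 + 2*R² (t(R) = (R² + R²) - 143 = 2*R² - 143 = -143 + 2*R²)
B = 141 (B = (-8 - 11)*(-3) + 84 = -19*(-3) + 84 = 57 + 84 = 141)
u = 3/12553 ≈ 0.00023899
(u + t(-146)) + B = (3/12553 + (-143 + 2*(-146)²)) + 141 = (3/12553 + (-143 + 2*21316)) + 141 = (3/12553 + (-143 + 42632)) + 141 = (3/12553 + 42489) + 141 = 533364420/12553 + 141 = 535134393/12553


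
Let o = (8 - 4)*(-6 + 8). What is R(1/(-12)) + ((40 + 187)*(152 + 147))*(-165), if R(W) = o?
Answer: -11199037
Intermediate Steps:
o = 8 (o = 4*2 = 8)
R(W) = 8
R(1/(-12)) + ((40 + 187)*(152 + 147))*(-165) = 8 + ((40 + 187)*(152 + 147))*(-165) = 8 + (227*299)*(-165) = 8 + 67873*(-165) = 8 - 11199045 = -11199037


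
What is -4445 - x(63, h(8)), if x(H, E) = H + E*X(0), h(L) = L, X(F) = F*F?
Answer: -4508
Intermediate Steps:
X(F) = F²
x(H, E) = H (x(H, E) = H + E*0² = H + E*0 = H + 0 = H)
-4445 - x(63, h(8)) = -4445 - 1*63 = -4445 - 63 = -4508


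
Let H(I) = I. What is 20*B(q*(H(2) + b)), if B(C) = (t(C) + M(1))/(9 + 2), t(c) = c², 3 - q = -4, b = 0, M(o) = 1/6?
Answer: 1070/3 ≈ 356.67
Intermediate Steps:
M(o) = ⅙
q = 7 (q = 3 - 1*(-4) = 3 + 4 = 7)
B(C) = 1/66 + C²/11 (B(C) = (C² + ⅙)/(9 + 2) = (⅙ + C²)/11 = (⅙ + C²)*(1/11) = 1/66 + C²/11)
20*B(q*(H(2) + b)) = 20*(1/66 + (7*(2 + 0))²/11) = 20*(1/66 + (7*2)²/11) = 20*(1/66 + (1/11)*14²) = 20*(1/66 + (1/11)*196) = 20*(1/66 + 196/11) = 20*(107/6) = 1070/3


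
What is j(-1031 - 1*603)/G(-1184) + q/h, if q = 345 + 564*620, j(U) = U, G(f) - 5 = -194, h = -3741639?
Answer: 2015894467/235723257 ≈ 8.5520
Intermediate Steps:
G(f) = -189 (G(f) = 5 - 194 = -189)
q = 350025 (q = 345 + 349680 = 350025)
j(-1031 - 1*603)/G(-1184) + q/h = (-1031 - 1*603)/(-189) + 350025/(-3741639) = (-1031 - 603)*(-1/189) + 350025*(-1/3741639) = -1634*(-1/189) - 116675/1247213 = 1634/189 - 116675/1247213 = 2015894467/235723257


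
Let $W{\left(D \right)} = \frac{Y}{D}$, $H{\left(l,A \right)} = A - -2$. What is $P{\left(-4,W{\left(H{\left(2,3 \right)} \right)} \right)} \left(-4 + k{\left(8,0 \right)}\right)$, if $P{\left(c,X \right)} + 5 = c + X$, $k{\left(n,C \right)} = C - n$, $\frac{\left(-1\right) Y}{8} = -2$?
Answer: $\frac{348}{5} \approx 69.6$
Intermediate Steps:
$Y = 16$ ($Y = \left(-8\right) \left(-2\right) = 16$)
$H{\left(l,A \right)} = 2 + A$ ($H{\left(l,A \right)} = A + 2 = 2 + A$)
$W{\left(D \right)} = \frac{16}{D}$
$P{\left(c,X \right)} = -5 + X + c$ ($P{\left(c,X \right)} = -5 + \left(c + X\right) = -5 + \left(X + c\right) = -5 + X + c$)
$P{\left(-4,W{\left(H{\left(2,3 \right)} \right)} \right)} \left(-4 + k{\left(8,0 \right)}\right) = \left(-5 + \frac{16}{2 + 3} - 4\right) \left(-4 + \left(0 - 8\right)\right) = \left(-5 + \frac{16}{5} - 4\right) \left(-4 + \left(0 - 8\right)\right) = \left(-5 + 16 \cdot \frac{1}{5} - 4\right) \left(-4 - 8\right) = \left(-5 + \frac{16}{5} - 4\right) \left(-12\right) = \left(- \frac{29}{5}\right) \left(-12\right) = \frac{348}{5}$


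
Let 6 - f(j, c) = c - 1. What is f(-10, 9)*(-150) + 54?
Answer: 354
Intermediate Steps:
f(j, c) = 7 - c (f(j, c) = 6 - (c - 1) = 6 - (-1 + c) = 6 + (1 - c) = 7 - c)
f(-10, 9)*(-150) + 54 = (7 - 1*9)*(-150) + 54 = (7 - 9)*(-150) + 54 = -2*(-150) + 54 = 300 + 54 = 354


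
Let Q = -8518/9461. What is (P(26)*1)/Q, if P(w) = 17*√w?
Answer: -160837*√26/8518 ≈ -96.280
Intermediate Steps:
Q = -8518/9461 (Q = -8518*1/9461 = -8518/9461 ≈ -0.90033)
(P(26)*1)/Q = ((17*√26)*1)/(-8518/9461) = (17*√26)*(-9461/8518) = -160837*√26/8518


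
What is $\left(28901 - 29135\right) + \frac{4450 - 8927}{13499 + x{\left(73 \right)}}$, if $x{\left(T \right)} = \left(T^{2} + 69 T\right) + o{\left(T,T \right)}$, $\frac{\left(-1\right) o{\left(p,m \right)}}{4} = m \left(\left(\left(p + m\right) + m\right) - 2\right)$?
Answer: $- \frac{9238289}{39499} \approx -233.89$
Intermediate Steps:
$o{\left(p,m \right)} = - 4 m \left(-2 + p + 2 m\right)$ ($o{\left(p,m \right)} = - 4 m \left(\left(\left(p + m\right) + m\right) - 2\right) = - 4 m \left(\left(\left(m + p\right) + m\right) - 2\right) = - 4 m \left(\left(p + 2 m\right) - 2\right) = - 4 m \left(-2 + p + 2 m\right)$)
$x{\left(T \right)} = T^{2} + 69 T + 4 T \left(2 - 3 T\right)$ ($x{\left(T \right)} = \left(T^{2} + 69 T\right) + 4 T \left(2 - T - 2 T\right) = \left(T^{2} + 69 T\right) + 4 T \left(2 - 3 T\right) = T^{2} + 69 T + 4 T \left(2 - 3 T\right)$)
$\left(28901 - 29135\right) + \frac{4450 - 8927}{13499 + x{\left(73 \right)}} = \left(28901 - 29135\right) + \frac{4450 - 8927}{13499 + 11 \cdot 73 \left(7 - 73\right)} = -234 - \frac{4477}{13499 + 11 \cdot 73 \left(7 - 73\right)} = -234 - \frac{4477}{13499 + 11 \cdot 73 \left(-66\right)} = -234 - \frac{4477}{13499 - 52998} = -234 - \frac{4477}{-39499} = -234 - - \frac{4477}{39499} = -234 + \frac{4477}{39499} = - \frac{9238289}{39499}$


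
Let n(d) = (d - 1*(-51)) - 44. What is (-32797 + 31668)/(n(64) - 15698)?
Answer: 1129/15627 ≈ 0.072247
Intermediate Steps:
n(d) = 7 + d (n(d) = (d + 51) - 44 = (51 + d) - 44 = 7 + d)
(-32797 + 31668)/(n(64) - 15698) = (-32797 + 31668)/((7 + 64) - 15698) = -1129/(71 - 15698) = -1129/(-15627) = -1129*(-1/15627) = 1129/15627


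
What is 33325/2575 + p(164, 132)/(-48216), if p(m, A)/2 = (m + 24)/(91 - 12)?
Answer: 634680448/49041699 ≈ 12.942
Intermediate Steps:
p(m, A) = 48/79 + 2*m/79 (p(m, A) = 2*((m + 24)/(91 - 12)) = 2*((24 + m)/79) = 2*((24 + m)*(1/79)) = 2*(24/79 + m/79) = 48/79 + 2*m/79)
33325/2575 + p(164, 132)/(-48216) = 33325/2575 + (48/79 + (2/79)*164)/(-48216) = 33325*(1/2575) + (48/79 + 328/79)*(-1/48216) = 1333/103 + (376/79)*(-1/48216) = 1333/103 - 47/476133 = 634680448/49041699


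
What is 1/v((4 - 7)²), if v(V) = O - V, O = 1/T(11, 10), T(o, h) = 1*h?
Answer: -10/89 ≈ -0.11236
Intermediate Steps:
T(o, h) = h
O = ⅒ (O = 1/10 = ⅒ ≈ 0.10000)
v(V) = ⅒ - V
1/v((4 - 7)²) = 1/(⅒ - (4 - 7)²) = 1/(⅒ - 1*(-3)²) = 1/(⅒ - 1*9) = 1/(⅒ - 9) = 1/(-89/10) = -10/89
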